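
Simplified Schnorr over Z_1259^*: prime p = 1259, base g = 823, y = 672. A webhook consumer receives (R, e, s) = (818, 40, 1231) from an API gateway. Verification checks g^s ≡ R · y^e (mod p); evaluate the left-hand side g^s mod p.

776

823^2 = 677329 ≡ 1246
823^4 ≡ 1246^2 = 1552516 ≡ 169
823^8 ≡ 169^2 = 28561 ≡ 863
823^16 ≡ 863^2 = 744769 ≡ 700
823^32 ≡ 700^2 = 490000 ≡ 249
823^64 ≡ 249^2 = 62001 ≡ 310
823^128 ≡ 310^2 = 96100 ≡ 416
823^256 ≡ 416^2 = 173056 ≡ 573
823^512 ≡ 573^2 = 328329 ≡ 989
823^1024 ≡ 989^2 = 978121 ≡ 1137
1231 = 1024 + 128 + 64 + 8 + 4 + 2 + 1, so 823^1231 ≡ 1137·416·310·863·169·1246·823 ≡ 776 (mod 1259)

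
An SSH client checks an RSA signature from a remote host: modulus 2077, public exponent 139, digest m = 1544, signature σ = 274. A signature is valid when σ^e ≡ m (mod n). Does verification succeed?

fails

σ^2 ≡ 274^2 = 75076 ≡ 304
σ^4 ≡ 304^2 = 92416 ≡ 1028
σ^8 ≡ 1028^2 = 1056784 ≡ 1668
σ^16 ≡ 1668^2 = 2782224 ≡ 1121
σ^32 ≡ 1121^2 = 1256641 ≡ 56
σ^64 ≡ 56^2 = 3136 ≡ 1059
σ^128 ≡ 1059^2 = 1121481 ≡ 1978
139 = 128 + 8 + 2 + 1, so σ^139 ≡ 1978·1668·304·274 ≡ 1886 (mod 2077)
σ^139 mod 2077 = 1886, but m = 1544.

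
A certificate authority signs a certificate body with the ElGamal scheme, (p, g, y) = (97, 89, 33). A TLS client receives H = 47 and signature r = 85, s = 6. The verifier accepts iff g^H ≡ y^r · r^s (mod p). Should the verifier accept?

Left side g^H mod p:
89^2 = 7921 ≡ 64
89^4 ≡ 64^2 = 4096 ≡ 22
89^8 ≡ 22^2 = 484 ≡ 96
89^16 ≡ 96^2 = 9216 ≡ 1
89^32 ≡ 1^2 = 1
47 = 32 + 8 + 4 + 2 + 1, so 89^47 ≡ 1·96·22·64·89 ≡ 12 (mod 97)
Right side y^r · r^s mod p:
33^2 = 1089 ≡ 22
33^4 ≡ 22^2 = 484 ≡ 96
33^8 ≡ 96^2 = 9216 ≡ 1
33^16 ≡ 1^2 = 1
33^32 ≡ 1^2 = 1
33^64 ≡ 1^2 = 1
85 = 64 + 16 + 4 + 1, so 33^85 ≡ 1·1·96·33 ≡ 64 (mod 97)
85^2 = 7225 ≡ 47
85^4 ≡ 47^2 = 2209 ≡ 75
6 = 4 + 2, so 85^6 ≡ 75·47 ≡ 33 (mod 97)
64·33 = 2112 ≡ 75 (mod 97)
12 ≠ 75, so verification fails.

reject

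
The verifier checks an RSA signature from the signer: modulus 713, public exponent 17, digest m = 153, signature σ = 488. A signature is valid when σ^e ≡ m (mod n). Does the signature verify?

σ^2 ≡ 488^2 = 238144 ≡ 2
σ^4 ≡ 2^2 = 4
σ^8 ≡ 4^2 = 16
σ^16 ≡ 16^2 = 256
17 = 16 + 1, so σ^17 ≡ 256·488 ≡ 153 (mod 713)
σ^17 mod 713 = 153 matches m.

verifies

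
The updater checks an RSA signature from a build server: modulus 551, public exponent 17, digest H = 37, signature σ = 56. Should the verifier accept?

Squares mod 551: σ^1≡56, σ^2≡381, σ^4≡248, σ^8≡343, σ^16≡286
17 = 16 + 1, so σ^17 ≡ 286·56 ≡ 37 (mod 551)
37 = H, so the signature checks out.

accept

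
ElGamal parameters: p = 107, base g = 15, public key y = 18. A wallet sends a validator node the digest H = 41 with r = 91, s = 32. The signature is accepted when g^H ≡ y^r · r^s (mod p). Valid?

yes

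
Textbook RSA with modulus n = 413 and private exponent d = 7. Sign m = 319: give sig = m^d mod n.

Squares mod 413: m^1≡319, m^2≡163, m^4≡137
7 = 4 + 2 + 1, so m^7 ≡ 137·163·319 ≡ 165 (mod 413)

165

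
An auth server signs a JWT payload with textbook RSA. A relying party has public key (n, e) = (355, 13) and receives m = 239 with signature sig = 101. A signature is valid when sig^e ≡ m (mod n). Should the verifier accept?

reject

sig^2 ≡ 101^2 = 10201 ≡ 261
sig^4 ≡ 261^2 = 68121 ≡ 316
sig^8 ≡ 316^2 = 99856 ≡ 101
13 = 8 + 4 + 1, so sig^13 ≡ 101·316·101 ≡ 116 (mod 355)
sig^13 mod 355 = 116, but m = 239.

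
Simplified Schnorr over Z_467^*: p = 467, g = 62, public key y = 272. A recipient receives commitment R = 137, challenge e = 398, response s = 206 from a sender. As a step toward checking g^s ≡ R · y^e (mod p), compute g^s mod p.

62^2 = 3844 ≡ 108
62^4 ≡ 108^2 = 11664 ≡ 456
62^8 ≡ 456^2 = 207936 ≡ 121
62^16 ≡ 121^2 = 14641 ≡ 164
62^32 ≡ 164^2 = 26896 ≡ 277
62^64 ≡ 277^2 = 76729 ≡ 141
62^128 ≡ 141^2 = 19881 ≡ 267
206 = 128 + 64 + 8 + 4 + 2, so 62^206 ≡ 267·141·121·456·108 ≡ 38 (mod 467)

38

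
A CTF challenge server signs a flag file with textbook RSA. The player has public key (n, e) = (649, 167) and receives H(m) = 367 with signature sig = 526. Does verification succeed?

passes

sig^2 ≡ 526^2 = 276676 ≡ 202
sig^4 ≡ 202^2 = 40804 ≡ 566
sig^8 ≡ 566^2 = 320356 ≡ 399
sig^16 ≡ 399^2 = 159201 ≡ 196
sig^32 ≡ 196^2 = 38416 ≡ 125
sig^64 ≡ 125^2 = 15625 ≡ 49
sig^128 ≡ 49^2 = 2401 ≡ 454
167 = 128 + 32 + 4 + 2 + 1, so sig^167 ≡ 454·125·566·202·526 ≡ 367 (mod 649)
Since 367 equals the digest 367, verification succeeds.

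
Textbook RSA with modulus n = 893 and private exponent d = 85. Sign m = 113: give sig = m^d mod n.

m^2 ≡ 113^2 = 12769 ≡ 267
m^4 ≡ 267^2 = 71289 ≡ 742
m^8 ≡ 742^2 = 550564 ≡ 476
m^16 ≡ 476^2 = 226576 ≡ 647
m^32 ≡ 647^2 = 418609 ≡ 685
m^64 ≡ 685^2 = 469225 ≡ 400
85 = 64 + 16 + 4 + 1, so m^85 ≡ 400·647·742·113 ≡ 246 (mod 893)

246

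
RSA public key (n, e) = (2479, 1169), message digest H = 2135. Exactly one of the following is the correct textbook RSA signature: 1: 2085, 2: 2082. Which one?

Candidate 1: 2085^1169 mod 2479 = 646
Candidate 2: 2082^1169 mod 2479 = 2135
  → matches H = 2135

2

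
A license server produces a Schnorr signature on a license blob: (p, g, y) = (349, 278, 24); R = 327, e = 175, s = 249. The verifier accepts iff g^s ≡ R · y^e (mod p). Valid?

yes

g^s mod p:
278^2 = 77284 ≡ 155
278^4 ≡ 155^2 = 24025 ≡ 293
278^8 ≡ 293^2 = 85849 ≡ 344
278^16 ≡ 344^2 = 118336 ≡ 25
278^32 ≡ 25^2 = 625 ≡ 276
278^64 ≡ 276^2 = 76176 ≡ 94
278^128 ≡ 94^2 = 8836 ≡ 111
249 = 128 + 64 + 32 + 16 + 8 + 1, so 278^249 ≡ 111·94·276·25·344·278 ≡ 179 (mod 349)
R · y^e mod p:
24^2 = 576 ≡ 227
24^4 ≡ 227^2 = 51529 ≡ 226
24^8 ≡ 226^2 = 51076 ≡ 122
24^16 ≡ 122^2 = 14884 ≡ 226
24^32 ≡ 226^2 = 51076 ≡ 122
24^64 ≡ 122^2 = 14884 ≡ 226
24^128 ≡ 226^2 = 51076 ≡ 122
175 = 128 + 32 + 8 + 4 + 2 + 1, so 24^175 ≡ 122·122·122·226·227·24 ≡ 325 (mod 349)
327·325 = 106275 ≡ 179 (mod 349)
179 ≡ 179 (mod 349); signature holds.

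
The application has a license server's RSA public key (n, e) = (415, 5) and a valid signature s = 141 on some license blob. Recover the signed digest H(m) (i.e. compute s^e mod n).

321

s^5 mod 415 = 321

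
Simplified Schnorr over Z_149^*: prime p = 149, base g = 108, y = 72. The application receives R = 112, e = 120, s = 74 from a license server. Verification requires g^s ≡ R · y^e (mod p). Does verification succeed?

g^s mod p:
Squares mod 149: 108^1≡108, 108^2≡42, 108^4≡125, 108^8≡129, 108^16≡102, 108^32≡123, 108^64≡80
74 = 64 + 8 + 2, so 108^74 ≡ 80·129·42 ≡ 148 (mod 149)
R · y^e mod p:
Squares mod 149: 72^1≡72, 72^2≡118, 72^4≡67, 72^8≡19, 72^16≡63, 72^32≡95, 72^64≡85
120 = 64 + 32 + 16 + 8, so 72^120 ≡ 85·95·63·19 ≡ 145 (mod 149)
112·145 = 16240 ≡ 148 (mod 149)
148 ≡ 148 (mod 149); signature holds.

passes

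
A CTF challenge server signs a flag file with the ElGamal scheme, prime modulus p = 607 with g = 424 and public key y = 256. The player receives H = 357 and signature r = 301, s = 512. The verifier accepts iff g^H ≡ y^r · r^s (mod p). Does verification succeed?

Left side g^H mod p:
Squares mod 607: 424^1≡424, 424^2≡104, 424^4≡497, 424^8≡567, 424^16≡386, 424^32≡281, 424^64≡51, 424^128≡173, 424^256≡186
357 = 256 + 64 + 32 + 4 + 1, so 424^357 ≡ 186·51·281·497·424 ≡ 212 (mod 607)
Right side y^r · r^s mod p:
Squares mod 607: 256^1≡256, 256^2≡587, 256^4≡400, 256^8≡359, 256^16≡197, 256^32≡568, 256^64≡307, 256^128≡164, 256^256≡188
301 = 256 + 32 + 8 + 4 + 1, so 256^301 ≡ 188·568·359·400·256 ≡ 91 (mod 607)
Squares mod 607: 301^1≡301, 301^2≡158, 301^4≡77, 301^8≡466, 301^16≡457, 301^32≡41, 301^64≡467, 301^128≡176, 301^256≡19, 301^512≡361
301^512 ≡ 361 (mod 607)
91·361 = 32851 ≡ 73 (mod 607)
212 ≠ 73, so verification fails.

fails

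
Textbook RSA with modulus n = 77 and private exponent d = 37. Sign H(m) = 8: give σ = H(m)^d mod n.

57

(H(m))^2 ≡ 8^2 = 64
(H(m))^4 ≡ 64^2 = 4096 ≡ 15
(H(m))^8 ≡ 15^2 = 225 ≡ 71
(H(m))^16 ≡ 71^2 = 5041 ≡ 36
(H(m))^32 ≡ 36^2 = 1296 ≡ 64
37 = 32 + 4 + 1, so (H(m))^37 ≡ 64·15·8 ≡ 57 (mod 77)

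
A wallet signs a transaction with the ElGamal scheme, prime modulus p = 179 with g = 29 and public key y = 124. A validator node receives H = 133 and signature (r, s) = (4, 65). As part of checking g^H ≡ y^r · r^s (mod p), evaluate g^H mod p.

Squares mod 179: 29^1≡29, 29^2≡125, 29^4≡52, 29^8≡19, 29^16≡3, 29^32≡9, 29^64≡81, 29^128≡117
133 = 128 + 4 + 1, so 29^133 ≡ 117·52·29 ≡ 121 (mod 179)

121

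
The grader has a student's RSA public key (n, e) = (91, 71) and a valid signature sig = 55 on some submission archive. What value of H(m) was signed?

48

sig^71 mod 91 = 48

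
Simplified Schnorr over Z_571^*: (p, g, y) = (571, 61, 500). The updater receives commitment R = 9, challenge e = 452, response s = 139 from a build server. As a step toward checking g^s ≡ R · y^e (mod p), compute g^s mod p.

61^2 = 3721 ≡ 295
61^4 ≡ 295^2 = 87025 ≡ 233
61^8 ≡ 233^2 = 54289 ≡ 44
61^16 ≡ 44^2 = 1936 ≡ 223
61^32 ≡ 223^2 = 49729 ≡ 52
61^64 ≡ 52^2 = 2704 ≡ 420
61^128 ≡ 420^2 = 176400 ≡ 532
139 = 128 + 8 + 2 + 1, so 61^139 ≡ 532·44·295·61 ≡ 260 (mod 571)

260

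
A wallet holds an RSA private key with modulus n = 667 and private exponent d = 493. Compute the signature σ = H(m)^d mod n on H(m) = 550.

Squares mod 667: (H(m))^1≡550, (H(m))^2≡349, (H(m))^4≡407, (H(m))^8≡233, (H(m))^16≡262, (H(m))^32≡610, (H(m))^64≡581, (H(m))^128≡59, (H(m))^256≡146
493 = 256 + 128 + 64 + 32 + 8 + 4 + 1, so (H(m))^493 ≡ 146·59·581·610·233·407·550 ≡ 86 (mod 667)

86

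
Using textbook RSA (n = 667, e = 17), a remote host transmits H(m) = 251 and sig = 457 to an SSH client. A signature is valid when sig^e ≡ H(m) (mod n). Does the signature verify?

does not verify

sig^2 ≡ 457^2 = 208849 ≡ 78
sig^4 ≡ 78^2 = 6084 ≡ 81
sig^8 ≡ 81^2 = 6561 ≡ 558
sig^16 ≡ 558^2 = 311364 ≡ 542
17 = 16 + 1, so sig^17 ≡ 542·457 ≡ 237 (mod 667)
The recovered value 237 does not match the digest 251.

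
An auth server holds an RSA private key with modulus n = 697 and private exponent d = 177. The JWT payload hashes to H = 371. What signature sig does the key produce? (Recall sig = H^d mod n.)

405

H^177 mod 697 = 405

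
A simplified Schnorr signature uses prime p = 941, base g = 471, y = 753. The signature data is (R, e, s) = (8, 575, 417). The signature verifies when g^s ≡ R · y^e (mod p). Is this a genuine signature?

g^s mod p:
471^2 = 221841 ≡ 706
471^4 ≡ 706^2 = 498436 ≡ 647
471^8 ≡ 647^2 = 418609 ≡ 805
471^16 ≡ 805^2 = 648025 ≡ 617
471^32 ≡ 617^2 = 380689 ≡ 525
471^64 ≡ 525^2 = 275625 ≡ 853
471^128 ≡ 853^2 = 727609 ≡ 216
471^256 ≡ 216^2 = 46656 ≡ 547
417 = 256 + 128 + 32 + 1, so 471^417 ≡ 547·216·525·471 ≡ 481 (mod 941)
R · y^e mod p:
753^2 = 567009 ≡ 527
753^4 ≡ 527^2 = 277729 ≡ 134
753^8 ≡ 134^2 = 17956 ≡ 77
753^16 ≡ 77^2 = 5929 ≡ 283
753^32 ≡ 283^2 = 80089 ≡ 104
753^64 ≡ 104^2 = 10816 ≡ 465
753^128 ≡ 465^2 = 216225 ≡ 736
753^256 ≡ 736^2 = 541696 ≡ 621
753^512 ≡ 621^2 = 385641 ≡ 772
575 = 512 + 32 + 16 + 8 + 4 + 2 + 1, so 753^575 ≡ 772·104·283·77·134·527·753 ≡ 413 (mod 941)
8·413 = 3304 ≡ 481 (mod 941)
481 ≡ 481 (mod 941); signature holds.

genuine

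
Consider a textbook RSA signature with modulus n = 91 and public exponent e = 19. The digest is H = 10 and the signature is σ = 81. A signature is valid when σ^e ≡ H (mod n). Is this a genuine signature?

forged

σ^19 mod 91 = 81
The recovered value 81 does not match the digest 10.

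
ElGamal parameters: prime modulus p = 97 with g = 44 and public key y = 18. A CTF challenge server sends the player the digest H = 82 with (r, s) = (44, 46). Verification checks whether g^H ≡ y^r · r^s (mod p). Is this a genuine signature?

genuine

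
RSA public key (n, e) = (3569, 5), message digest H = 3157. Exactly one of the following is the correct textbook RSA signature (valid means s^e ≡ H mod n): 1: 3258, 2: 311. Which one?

Candidate 1: 3258^2 = 10614564 ≡ 358; 3258^4 ≡ 358^2 = 128164 ≡ 3249; 5 = 4 + 1, so 3258^5 ≡ 3249·3258 ≡ 3157 (mod 3569)
  → matches H = 3157
Candidate 2: 311^2 = 96721 ≡ 358; 311^4 ≡ 358^2 = 128164 ≡ 3249; 5 = 4 + 1, so 311^5 ≡ 3249·311 ≡ 412 (mod 3569)

1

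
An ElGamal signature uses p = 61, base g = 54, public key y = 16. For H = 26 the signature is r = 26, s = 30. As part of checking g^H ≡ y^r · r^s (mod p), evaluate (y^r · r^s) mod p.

36

Squares mod 61: 16^1≡16, 16^2≡12, 16^4≡22, 16^8≡57, 16^16≡16
26 = 16 + 8 + 2, so 16^26 ≡ 16·57·12 ≡ 25 (mod 61)
Squares mod 61: 26^1≡26, 26^2≡5, 26^4≡25, 26^8≡15, 26^16≡42
30 = 16 + 8 + 4 + 2, so 26^30 ≡ 42·15·25·5 ≡ 60 (mod 61)
y^r · r^s ≡ 25·60 = 1500 ≡ 36 (mod 61)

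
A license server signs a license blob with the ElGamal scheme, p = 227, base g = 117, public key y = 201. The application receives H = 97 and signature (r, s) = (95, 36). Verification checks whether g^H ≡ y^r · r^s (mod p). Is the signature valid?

Left side g^H mod p:
Squares mod 227: 117^1≡117, 117^2≡69, 117^4≡221, 117^8≡36, 117^16≡161, 117^32≡43, 117^64≡33
97 = 64 + 32 + 1, so 117^97 ≡ 33·43·117 ≡ 86 (mod 227)
Right side y^r · r^s mod p:
Squares mod 227: 201^1≡201, 201^2≡222, 201^4≡25, 201^8≡171, 201^16≡185, 201^32≡175, 201^64≡207
95 = 64 + 16 + 8 + 4 + 2 + 1, so 201^95 ≡ 207·185·171·25·222·201 ≡ 187 (mod 227)
Squares mod 227: 95^1≡95, 95^2≡172, 95^4≡74, 95^8≡28, 95^16≡103, 95^32≡167
36 = 32 + 4, so 95^36 ≡ 167·74 ≡ 100 (mod 227)
187·100 = 18700 ≡ 86 (mod 227)
86 ≡ 86 (mod 227), so the signature is genuine.

valid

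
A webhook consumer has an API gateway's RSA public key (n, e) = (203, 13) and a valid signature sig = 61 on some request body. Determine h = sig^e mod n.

19

sig^2 ≡ 61^2 = 3721 ≡ 67
sig^4 ≡ 67^2 = 4489 ≡ 23
sig^8 ≡ 23^2 = 529 ≡ 123
13 = 8 + 4 + 1, so sig^13 ≡ 123·23·61 ≡ 19 (mod 203)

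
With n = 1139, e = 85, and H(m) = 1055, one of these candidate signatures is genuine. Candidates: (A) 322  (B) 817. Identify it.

B

Candidate A: 322^2 = 103684 ≡ 35; 322^4 ≡ 35^2 = 1225 ≡ 86; 322^8 ≡ 86^2 = 7396 ≡ 562; 322^16 ≡ 562^2 = 315844 ≡ 341; 322^32 ≡ 341^2 = 116281 ≡ 103; 322^64 ≡ 103^2 = 10609 ≡ 358; 85 = 64 + 16 + 4 + 1, so 322^85 ≡ 358·341·86·322 ≡ 84 (mod 1139)
Candidate B: 817^2 = 667489 ≡ 35; 817^4 ≡ 35^2 = 1225 ≡ 86; 817^8 ≡ 86^2 = 7396 ≡ 562; 817^16 ≡ 562^2 = 315844 ≡ 341; 817^32 ≡ 341^2 = 116281 ≡ 103; 817^64 ≡ 103^2 = 10609 ≡ 358; 85 = 64 + 16 + 4 + 1, so 817^85 ≡ 358·341·86·817 ≡ 1055 (mod 1139)
  → matches H(m) = 1055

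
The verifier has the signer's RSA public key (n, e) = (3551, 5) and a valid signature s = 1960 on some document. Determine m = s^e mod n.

s^2 ≡ 1960^2 = 3841600 ≡ 2969
s^4 ≡ 2969^2 = 8814961 ≡ 1379
5 = 4 + 1, so s^5 ≡ 1379·1960 ≡ 529 (mod 3551)

529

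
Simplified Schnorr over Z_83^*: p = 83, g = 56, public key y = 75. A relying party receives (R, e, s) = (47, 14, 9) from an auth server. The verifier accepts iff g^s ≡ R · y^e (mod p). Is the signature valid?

invalid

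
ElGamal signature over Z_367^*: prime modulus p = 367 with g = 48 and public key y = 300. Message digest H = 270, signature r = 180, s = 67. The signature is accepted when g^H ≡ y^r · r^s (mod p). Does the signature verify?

does not verify

Left side g^H mod p:
48^2 = 2304 ≡ 102
48^4 ≡ 102^2 = 10404 ≡ 128
48^8 ≡ 128^2 = 16384 ≡ 236
48^16 ≡ 236^2 = 55696 ≡ 279
48^32 ≡ 279^2 = 77841 ≡ 37
48^64 ≡ 37^2 = 1369 ≡ 268
48^128 ≡ 268^2 = 71824 ≡ 259
48^256 ≡ 259^2 = 67081 ≡ 287
270 = 256 + 8 + 4 + 2, so 48^270 ≡ 287·236·128·102 ≡ 105 (mod 367)
Right side y^r · r^s mod p:
300^2 = 90000 ≡ 85
300^4 ≡ 85^2 = 7225 ≡ 252
300^8 ≡ 252^2 = 63504 ≡ 13
300^16 ≡ 13^2 = 169
300^32 ≡ 169^2 = 28561 ≡ 302
300^64 ≡ 302^2 = 91204 ≡ 188
300^128 ≡ 188^2 = 35344 ≡ 112
180 = 128 + 32 + 16 + 4, so 300^180 ≡ 112·302·169·252 ≡ 226 (mod 367)
180^2 = 32400 ≡ 104
180^4 ≡ 104^2 = 10816 ≡ 173
180^8 ≡ 173^2 = 29929 ≡ 202
180^16 ≡ 202^2 = 40804 ≡ 67
180^32 ≡ 67^2 = 4489 ≡ 85
180^64 ≡ 85^2 = 7225 ≡ 252
67 = 64 + 2 + 1, so 180^67 ≡ 252·104·180 ≡ 22 (mod 367)
226·22 = 4972 ≡ 201 (mod 367)
105 ≠ 201, so verification fails.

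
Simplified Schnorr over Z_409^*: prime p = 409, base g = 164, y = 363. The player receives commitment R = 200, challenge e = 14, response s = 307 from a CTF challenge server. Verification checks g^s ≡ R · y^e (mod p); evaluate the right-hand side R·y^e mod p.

363^2 = 131769 ≡ 71
363^4 ≡ 71^2 = 5041 ≡ 133
363^8 ≡ 133^2 = 17689 ≡ 102
14 = 8 + 4 + 2, so 363^14 ≡ 102·133·71 ≡ 400 (mod 409)
R · y^e ≡ 200·400 = 80000 ≡ 245 (mod 409)

245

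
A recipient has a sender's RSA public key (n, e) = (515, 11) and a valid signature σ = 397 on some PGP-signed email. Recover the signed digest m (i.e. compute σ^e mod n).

418

σ^2 ≡ 397^2 = 157609 ≡ 19
σ^4 ≡ 19^2 = 361
σ^8 ≡ 361^2 = 130321 ≡ 26
11 = 8 + 2 + 1, so σ^11 ≡ 26·19·397 ≡ 418 (mod 515)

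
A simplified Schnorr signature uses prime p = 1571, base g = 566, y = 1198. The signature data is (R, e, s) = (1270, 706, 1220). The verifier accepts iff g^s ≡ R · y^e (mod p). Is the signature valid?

g^s mod p:
566^2 = 320356 ≡ 1443
566^4 ≡ 1443^2 = 2082249 ≡ 674
566^8 ≡ 674^2 = 454276 ≡ 257
566^16 ≡ 257^2 = 66049 ≡ 67
566^32 ≡ 67^2 = 4489 ≡ 1347
566^64 ≡ 1347^2 = 1814409 ≡ 1475
566^128 ≡ 1475^2 = 2175625 ≡ 1361
566^256 ≡ 1361^2 = 1852321 ≡ 112
566^512 ≡ 112^2 = 12544 ≡ 1547
566^1024 ≡ 1547^2 = 2393209 ≡ 576
1220 = 1024 + 128 + 64 + 4, so 566^1220 ≡ 576·1361·1475·674 ≡ 1091 (mod 1571)
R · y^e mod p:
1198^2 = 1435204 ≡ 881
1198^4 ≡ 881^2 = 776161 ≡ 87
1198^8 ≡ 87^2 = 7569 ≡ 1285
1198^16 ≡ 1285^2 = 1651225 ≡ 104
1198^32 ≡ 104^2 = 10816 ≡ 1390
1198^64 ≡ 1390^2 = 1932100 ≡ 1341
1198^128 ≡ 1341^2 = 1798281 ≡ 1057
1198^256 ≡ 1057^2 = 1117249 ≡ 268
1198^512 ≡ 268^2 = 71824 ≡ 1129
706 = 512 + 128 + 64 + 2, so 1198^706 ≡ 1129·1057·1341·881 ≡ 1249 (mod 1571)
1270·1249 = 1586230 ≡ 1091 (mod 1571)
1091 ≡ 1091 (mod 1571); signature holds.

valid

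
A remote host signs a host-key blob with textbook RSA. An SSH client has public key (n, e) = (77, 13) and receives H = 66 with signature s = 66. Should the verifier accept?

accept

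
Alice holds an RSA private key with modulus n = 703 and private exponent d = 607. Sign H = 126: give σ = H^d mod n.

H^2 ≡ 126^2 = 15876 ≡ 410
H^4 ≡ 410^2 = 168100 ≡ 83
H^8 ≡ 83^2 = 6889 ≡ 562
H^16 ≡ 562^2 = 315844 ≡ 197
H^32 ≡ 197^2 = 38809 ≡ 144
H^64 ≡ 144^2 = 20736 ≡ 349
H^128 ≡ 349^2 = 121801 ≡ 182
H^256 ≡ 182^2 = 33124 ≡ 83
H^512 ≡ 83^2 = 6889 ≡ 562
607 = 512 + 64 + 16 + 8 + 4 + 2 + 1, so H^607 ≡ 562·349·197·562·83·410·126 ≡ 202 (mod 703)

202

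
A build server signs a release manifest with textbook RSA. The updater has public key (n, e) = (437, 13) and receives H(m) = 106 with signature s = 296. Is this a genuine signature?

Squares mod 437: s^1≡296, s^2≡216, s^4≡334, s^8≡121
13 = 8 + 4 + 1, so s^13 ≡ 121·334·296 ≡ 106 (mod 437)
106 = H(m), so the signature checks out.

genuine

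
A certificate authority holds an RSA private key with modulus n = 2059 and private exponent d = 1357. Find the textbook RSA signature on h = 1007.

Squares mod 2059: h^1≡1007, h^2≡1021, h^4≡587, h^8≡716, h^16≡2024, h^32≡1225, h^64≡1673, h^128≡748, h^256≡1515, h^512≡1499, h^1024≡632
1357 = 1024 + 256 + 64 + 8 + 4 + 1, so h^1357 ≡ 632·1515·1673·716·587·1007 ≡ 272 (mod 2059)

272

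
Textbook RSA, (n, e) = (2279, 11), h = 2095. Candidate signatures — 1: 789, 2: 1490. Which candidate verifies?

Candidate 1: 789^11 mod 2279 = 2095
  → matches h = 2095
Candidate 2: 1490^11 mod 2279 = 184

1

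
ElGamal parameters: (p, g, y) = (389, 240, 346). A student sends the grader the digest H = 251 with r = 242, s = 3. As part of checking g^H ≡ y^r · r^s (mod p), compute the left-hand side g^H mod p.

240^2 = 57600 ≡ 28
240^4 ≡ 28^2 = 784 ≡ 6
240^8 ≡ 6^2 = 36
240^16 ≡ 36^2 = 1296 ≡ 129
240^32 ≡ 129^2 = 16641 ≡ 303
240^64 ≡ 303^2 = 91809 ≡ 5
240^128 ≡ 5^2 = 25
251 = 128 + 64 + 32 + 16 + 8 + 2 + 1, so 240^251 ≡ 25·5·303·129·36·28·240 ≡ 226 (mod 389)

226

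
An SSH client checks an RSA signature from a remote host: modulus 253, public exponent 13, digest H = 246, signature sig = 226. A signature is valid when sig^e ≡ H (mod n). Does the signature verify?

sig^2 ≡ 226^2 = 51076 ≡ 223
sig^4 ≡ 223^2 = 49729 ≡ 141
sig^8 ≡ 141^2 = 19881 ≡ 147
13 = 8 + 4 + 1, so sig^13 ≡ 147·141·226 ≡ 7 (mod 253)
The recovered value 7 does not match the digest 246.

does not verify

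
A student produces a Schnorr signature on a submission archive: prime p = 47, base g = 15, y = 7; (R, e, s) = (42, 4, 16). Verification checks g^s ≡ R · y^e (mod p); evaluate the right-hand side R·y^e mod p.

7^2 = 49 ≡ 2
7^4 ≡ 2^2 = 4
R · y^e ≡ 42·4 = 168 ≡ 27 (mod 47)

27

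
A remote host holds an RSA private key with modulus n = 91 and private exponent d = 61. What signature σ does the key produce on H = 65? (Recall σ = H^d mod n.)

65

H^2 ≡ 65^2 = 4225 ≡ 39
H^4 ≡ 39^2 = 1521 ≡ 65
H^8 ≡ 65^2 = 4225 ≡ 39
H^16 ≡ 39^2 = 1521 ≡ 65
H^32 ≡ 65^2 = 4225 ≡ 39
61 = 32 + 16 + 8 + 4 + 1, so H^61 ≡ 39·65·39·65·65 ≡ 65 (mod 91)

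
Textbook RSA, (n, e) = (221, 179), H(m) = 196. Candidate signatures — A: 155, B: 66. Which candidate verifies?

B

Candidate A: Squares mod 221: 155^1≡155, 155^2≡157, 155^4≡118, 155^8≡1, 155^16≡1, 155^32≡1, 155^64≡1, 155^128≡1; 179 = 128 + 32 + 16 + 2 + 1, so 155^179 ≡ 1·1·1·157·155 ≡ 25 (mod 221)
Candidate B: Squares mod 221: 66^1≡66, 66^2≡157, 66^4≡118, 66^8≡1, 66^16≡1, 66^32≡1, 66^64≡1, 66^128≡1; 179 = 128 + 32 + 16 + 2 + 1, so 66^179 ≡ 1·1·1·157·66 ≡ 196 (mod 221)
  → matches H(m) = 196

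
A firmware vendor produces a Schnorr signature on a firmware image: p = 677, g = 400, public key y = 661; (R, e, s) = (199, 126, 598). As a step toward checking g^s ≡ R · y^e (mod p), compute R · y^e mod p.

538

661^126 mod 677 = 166
R · y^e ≡ 199·166 = 33034 ≡ 538 (mod 677)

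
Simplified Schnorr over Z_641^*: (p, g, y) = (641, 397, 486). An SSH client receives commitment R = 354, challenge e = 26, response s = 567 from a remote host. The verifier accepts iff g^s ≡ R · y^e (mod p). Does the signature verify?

g^s mod p:
Squares mod 641: 397^1≡397, 397^2≡564, 397^4≡160, 397^8≡601, 397^16≡318, 397^32≡487, 397^64≡640, 397^128≡1, 397^256≡1, 397^512≡1
567 = 512 + 32 + 16 + 4 + 2 + 1, so 397^567 ≡ 1·487·318·160·564·397 ≡ 557 (mod 641)
R · y^e mod p:
Squares mod 641: 486^1≡486, 486^2≡308, 486^4≡637, 486^8≡16, 486^16≡256
26 = 16 + 8 + 2, so 486^26 ≡ 256·16·308 ≡ 80 (mod 641)
354·80 = 28320 ≡ 116 (mod 641)
557 ≠ 116; the check fails.

does not verify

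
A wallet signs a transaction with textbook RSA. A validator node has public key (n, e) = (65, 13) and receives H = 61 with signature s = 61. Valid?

yes

s^2 ≡ 61^2 = 3721 ≡ 16
s^4 ≡ 16^2 = 256 ≡ 61
s^8 ≡ 61^2 = 3721 ≡ 16
13 = 8 + 4 + 1, so s^13 ≡ 16·61·61 ≡ 61 (mod 65)
s^13 mod 65 = 61 matches H.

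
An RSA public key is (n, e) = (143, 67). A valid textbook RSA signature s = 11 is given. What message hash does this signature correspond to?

s^2 ≡ 11^2 = 121
s^4 ≡ 121^2 = 14641 ≡ 55
s^8 ≡ 55^2 = 3025 ≡ 22
s^16 ≡ 22^2 = 484 ≡ 55
s^32 ≡ 55^2 = 3025 ≡ 22
s^64 ≡ 22^2 = 484 ≡ 55
67 = 64 + 2 + 1, so s^67 ≡ 55·121·11 ≡ 132 (mod 143)

132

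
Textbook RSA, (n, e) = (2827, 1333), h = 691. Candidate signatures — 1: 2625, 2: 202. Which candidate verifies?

Candidate 1: Squares mod 2827: 2625^1≡2625, 2625^2≡1226, 2625^4≡1939, 2625^8≡2638, 2625^16≡1797, 2625^32≡775, 2625^64≡1301, 2625^128≡2055, 2625^256≡2314, 2625^512≡258, 2625^1024≡1543; 1333 = 1024 + 256 + 32 + 16 + 4 + 1, so 2625^1333 ≡ 1543·2314·775·1797·1939·2625 ≡ 2136 (mod 2827)
Candidate 2: Squares mod 2827: 202^1≡202, 202^2≡1226, 202^4≡1939, 202^8≡2638, 202^16≡1797, 202^32≡775, 202^64≡1301, 202^128≡2055, 202^256≡2314, 202^512≡258, 202^1024≡1543; 1333 = 1024 + 256 + 32 + 16 + 4 + 1, so 202^1333 ≡ 1543·2314·775·1797·1939·202 ≡ 691 (mod 2827)
  → matches h = 691

2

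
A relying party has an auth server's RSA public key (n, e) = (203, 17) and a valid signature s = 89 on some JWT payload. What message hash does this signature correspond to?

108

s^2 ≡ 89^2 = 7921 ≡ 4
s^4 ≡ 4^2 = 16
s^8 ≡ 16^2 = 256 ≡ 53
s^16 ≡ 53^2 = 2809 ≡ 170
17 = 16 + 1, so s^17 ≡ 170·89 ≡ 108 (mod 203)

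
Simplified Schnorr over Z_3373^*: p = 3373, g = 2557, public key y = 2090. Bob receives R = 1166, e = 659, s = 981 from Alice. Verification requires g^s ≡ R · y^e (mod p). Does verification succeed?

fails

g^s mod p:
2557^2 = 6538249 ≡ 1375
2557^4 ≡ 1375^2 = 1890625 ≡ 1745
2557^8 ≡ 1745^2 = 3045025 ≡ 2579
2557^16 ≡ 2579^2 = 6651241 ≡ 3058
2557^32 ≡ 3058^2 = 9351364 ≡ 1408
2557^64 ≡ 1408^2 = 1982464 ≡ 2513
2557^128 ≡ 2513^2 = 6315169 ≡ 913
2557^256 ≡ 913^2 = 833569 ≡ 438
2557^512 ≡ 438^2 = 191844 ≡ 2956
981 = 512 + 256 + 128 + 64 + 16 + 4 + 1, so 2557^981 ≡ 2956·438·913·2513·3058·1745·2557 ≡ 1446 (mod 3373)
R · y^e mod p:
2090^2 = 4368100 ≡ 65
2090^4 ≡ 65^2 = 4225 ≡ 852
2090^8 ≡ 852^2 = 725904 ≡ 709
2090^16 ≡ 709^2 = 502681 ≡ 104
2090^32 ≡ 104^2 = 10816 ≡ 697
2090^64 ≡ 697^2 = 485809 ≡ 97
2090^128 ≡ 97^2 = 9409 ≡ 2663
2090^256 ≡ 2663^2 = 7091569 ≡ 1523
2090^512 ≡ 1523^2 = 2319529 ≡ 2278
659 = 512 + 128 + 16 + 2 + 1, so 2090^659 ≡ 2278·2663·104·65·2090 ≡ 400 (mod 3373)
1166·400 = 466400 ≡ 926 (mod 3373)
1446 ≠ 926; the check fails.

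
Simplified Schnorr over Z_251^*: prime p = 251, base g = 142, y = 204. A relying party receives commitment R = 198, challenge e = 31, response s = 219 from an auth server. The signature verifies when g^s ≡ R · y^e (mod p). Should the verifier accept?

reject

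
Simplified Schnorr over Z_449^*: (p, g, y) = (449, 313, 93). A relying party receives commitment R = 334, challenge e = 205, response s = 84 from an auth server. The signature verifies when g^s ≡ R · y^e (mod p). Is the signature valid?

g^s mod p:
313^2 = 97969 ≡ 87
313^4 ≡ 87^2 = 7569 ≡ 385
313^8 ≡ 385^2 = 148225 ≡ 55
313^16 ≡ 55^2 = 3025 ≡ 331
313^32 ≡ 331^2 = 109561 ≡ 5
313^64 ≡ 5^2 = 25
84 = 64 + 16 + 4, so 313^84 ≡ 25·331·385 ≡ 220 (mod 449)
R · y^e mod p:
93^2 = 8649 ≡ 118
93^4 ≡ 118^2 = 13924 ≡ 5
93^8 ≡ 5^2 = 25
93^16 ≡ 25^2 = 625 ≡ 176
93^32 ≡ 176^2 = 30976 ≡ 444
93^64 ≡ 444^2 = 197136 ≡ 25
93^128 ≡ 25^2 = 625 ≡ 176
205 = 128 + 64 + 8 + 4 + 1, so 93^205 ≡ 176·25·25·5·93 ≡ 369 (mod 449)
334·369 = 123246 ≡ 220 (mod 449)
220 ≡ 220 (mod 449); signature holds.

valid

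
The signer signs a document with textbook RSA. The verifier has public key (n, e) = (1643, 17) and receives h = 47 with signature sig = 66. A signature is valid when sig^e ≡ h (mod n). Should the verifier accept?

accept

sig^2 ≡ 66^2 = 4356 ≡ 1070
sig^4 ≡ 1070^2 = 1144900 ≡ 1372
sig^8 ≡ 1372^2 = 1882384 ≡ 1149
sig^16 ≡ 1149^2 = 1320201 ≡ 872
17 = 16 + 1, so sig^17 ≡ 872·66 ≡ 47 (mod 1643)
sig^17 mod 1643 = 47 matches h.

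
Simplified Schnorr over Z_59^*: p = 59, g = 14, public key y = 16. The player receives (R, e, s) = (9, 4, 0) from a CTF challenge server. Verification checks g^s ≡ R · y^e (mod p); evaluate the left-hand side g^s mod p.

1

14^0 mod 59 = 1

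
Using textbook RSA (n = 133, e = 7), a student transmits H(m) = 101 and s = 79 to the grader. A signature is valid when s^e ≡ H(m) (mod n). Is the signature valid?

s^2 ≡ 79^2 = 6241 ≡ 123
s^4 ≡ 123^2 = 15129 ≡ 100
7 = 4 + 2 + 1, so s^7 ≡ 100·123·79 ≡ 2 (mod 133)
2 ≠ 101, so verification fails.

invalid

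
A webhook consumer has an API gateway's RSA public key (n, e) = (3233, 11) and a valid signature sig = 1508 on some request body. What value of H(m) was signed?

1287

sig^2 ≡ 1508^2 = 2274064 ≡ 1265
sig^4 ≡ 1265^2 = 1600225 ≡ 3123
sig^8 ≡ 3123^2 = 9753129 ≡ 2401
11 = 8 + 2 + 1, so sig^11 ≡ 2401·1265·1508 ≡ 1287 (mod 3233)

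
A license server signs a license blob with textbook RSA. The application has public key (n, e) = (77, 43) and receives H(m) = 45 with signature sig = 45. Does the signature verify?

sig^2 ≡ 45^2 = 2025 ≡ 23
sig^4 ≡ 23^2 = 529 ≡ 67
sig^8 ≡ 67^2 = 4489 ≡ 23
sig^16 ≡ 23^2 = 529 ≡ 67
sig^32 ≡ 67^2 = 4489 ≡ 23
43 = 32 + 8 + 2 + 1, so sig^43 ≡ 23·23·23·45 ≡ 45 (mod 77)
45 = H(m), so the signature checks out.

verifies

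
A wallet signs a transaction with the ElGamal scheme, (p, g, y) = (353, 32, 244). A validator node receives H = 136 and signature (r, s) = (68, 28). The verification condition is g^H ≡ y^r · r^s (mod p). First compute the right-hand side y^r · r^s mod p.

244^68 mod 353 = 213
68^28 mod 353 = 97
y^r · r^s ≡ 213·97 = 20661 ≡ 187 (mod 353)

187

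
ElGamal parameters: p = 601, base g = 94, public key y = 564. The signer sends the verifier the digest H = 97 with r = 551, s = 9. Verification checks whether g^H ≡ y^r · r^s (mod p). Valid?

yes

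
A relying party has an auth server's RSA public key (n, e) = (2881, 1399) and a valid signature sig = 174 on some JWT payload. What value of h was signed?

796

sig^1399 mod 2881 = 796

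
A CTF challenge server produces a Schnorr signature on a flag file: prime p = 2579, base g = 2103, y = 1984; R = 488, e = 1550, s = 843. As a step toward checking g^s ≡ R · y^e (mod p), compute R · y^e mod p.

1984^1550 mod 2579 = 2464
R · y^e ≡ 488·2464 = 1202432 ≡ 618 (mod 2579)

618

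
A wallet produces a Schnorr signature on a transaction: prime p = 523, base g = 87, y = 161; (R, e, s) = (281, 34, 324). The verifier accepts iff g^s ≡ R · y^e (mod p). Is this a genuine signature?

forged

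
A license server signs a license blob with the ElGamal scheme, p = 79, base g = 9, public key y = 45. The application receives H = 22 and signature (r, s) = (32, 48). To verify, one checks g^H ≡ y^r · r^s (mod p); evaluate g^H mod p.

9^2 = 81 ≡ 2
9^4 ≡ 2^2 = 4
9^8 ≡ 4^2 = 16
9^16 ≡ 16^2 = 256 ≡ 19
22 = 16 + 4 + 2, so 9^22 ≡ 19·4·2 ≡ 73 (mod 79)

73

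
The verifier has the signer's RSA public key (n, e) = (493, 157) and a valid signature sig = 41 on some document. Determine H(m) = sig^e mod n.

Squares mod 493: sig^1≡41, sig^2≡202, sig^4≡378, sig^8≡407, sig^16≡1, sig^32≡1, sig^64≡1, sig^128≡1
157 = 128 + 16 + 8 + 4 + 1, so sig^157 ≡ 1·1·407·378·41 ≡ 244 (mod 493)

244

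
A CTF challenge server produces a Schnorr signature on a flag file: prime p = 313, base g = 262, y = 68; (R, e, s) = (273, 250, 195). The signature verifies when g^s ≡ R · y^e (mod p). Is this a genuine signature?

genuine

g^s mod p:
262^2 = 68644 ≡ 97
262^4 ≡ 97^2 = 9409 ≡ 19
262^8 ≡ 19^2 = 361 ≡ 48
262^16 ≡ 48^2 = 2304 ≡ 113
262^32 ≡ 113^2 = 12769 ≡ 249
262^64 ≡ 249^2 = 62001 ≡ 27
262^128 ≡ 27^2 = 729 ≡ 103
195 = 128 + 64 + 2 + 1, so 262^195 ≡ 103·27·97·262 ≡ 308 (mod 313)
R · y^e mod p:
68^2 = 4624 ≡ 242
68^4 ≡ 242^2 = 58564 ≡ 33
68^8 ≡ 33^2 = 1089 ≡ 150
68^16 ≡ 150^2 = 22500 ≡ 277
68^32 ≡ 277^2 = 76729 ≡ 44
68^64 ≡ 44^2 = 1936 ≡ 58
68^128 ≡ 58^2 = 3364 ≡ 234
250 = 128 + 64 + 32 + 16 + 8 + 2, so 68^250 ≡ 234·58·44·277·150·242 ≡ 274 (mod 313)
273·274 = 74802 ≡ 308 (mod 313)
308 ≡ 308 (mod 313); signature holds.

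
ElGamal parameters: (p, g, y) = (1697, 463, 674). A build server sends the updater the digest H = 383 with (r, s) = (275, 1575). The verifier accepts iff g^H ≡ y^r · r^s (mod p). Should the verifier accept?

Left side g^H mod p:
463^2 = 214369 ≡ 547
463^4 ≡ 547^2 = 299209 ≡ 537
463^8 ≡ 537^2 = 288369 ≡ 1576
463^16 ≡ 1576^2 = 2483776 ≡ 1065
463^32 ≡ 1065^2 = 1134225 ≡ 629
463^64 ≡ 629^2 = 395641 ≡ 240
463^128 ≡ 240^2 = 57600 ≡ 1599
463^256 ≡ 1599^2 = 2556801 ≡ 1119
383 = 256 + 64 + 32 + 16 + 8 + 4 + 2 + 1, so 463^383 ≡ 1119·240·629·1065·1576·537·547·463 ≡ 991 (mod 1697)
Right side y^r · r^s mod p:
674^2 = 454276 ≡ 1177
674^4 ≡ 1177^2 = 1385329 ≡ 577
674^8 ≡ 577^2 = 332929 ≡ 317
674^16 ≡ 317^2 = 100489 ≡ 366
674^32 ≡ 366^2 = 133956 ≡ 1590
674^64 ≡ 1590^2 = 2528100 ≡ 1267
674^128 ≡ 1267^2 = 1605289 ≡ 1624
674^256 ≡ 1624^2 = 2637376 ≡ 238
275 = 256 + 16 + 2 + 1, so 674^275 ≡ 238·366·1177·674 ≡ 231 (mod 1697)
275^2 = 75625 ≡ 957
275^4 ≡ 957^2 = 915849 ≡ 1166
275^8 ≡ 1166^2 = 1359556 ≡ 259
275^16 ≡ 259^2 = 67081 ≡ 898
275^32 ≡ 898^2 = 806404 ≡ 329
275^64 ≡ 329^2 = 108241 ≡ 1330
275^128 ≡ 1330^2 = 1768900 ≡ 626
275^256 ≡ 626^2 = 391876 ≡ 1566
275^512 ≡ 1566^2 = 2452356 ≡ 191
275^1024 ≡ 191^2 = 36481 ≡ 844
1575 = 1024 + 512 + 32 + 4 + 2 + 1, so 275^1575 ≡ 844·191·329·1166·957·275 ≡ 868 (mod 1697)
231·868 = 200508 ≡ 262 (mod 1697)
991 ≠ 262, so verification fails.

reject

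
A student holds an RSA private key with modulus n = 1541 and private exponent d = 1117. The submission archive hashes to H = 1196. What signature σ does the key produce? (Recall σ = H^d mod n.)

1219

H^2 ≡ 1196^2 = 1430416 ≡ 368
H^4 ≡ 368^2 = 135424 ≡ 1357
H^8 ≡ 1357^2 = 1841449 ≡ 1495
H^16 ≡ 1495^2 = 2235025 ≡ 575
H^32 ≡ 575^2 = 330625 ≡ 851
H^64 ≡ 851^2 = 724201 ≡ 1472
H^128 ≡ 1472^2 = 2166784 ≡ 138
H^256 ≡ 138^2 = 19044 ≡ 552
H^512 ≡ 552^2 = 304704 ≡ 1127
H^1024 ≡ 1127^2 = 1270129 ≡ 345
1117 = 1024 + 64 + 16 + 8 + 4 + 1, so H^1117 ≡ 345·1472·575·1495·1357·1196 ≡ 1219 (mod 1541)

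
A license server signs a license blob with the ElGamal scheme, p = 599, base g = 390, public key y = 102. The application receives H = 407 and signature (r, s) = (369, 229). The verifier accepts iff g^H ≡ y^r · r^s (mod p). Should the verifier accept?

Left side g^H mod p:
390^2 = 152100 ≡ 553
390^4 ≡ 553^2 = 305809 ≡ 319
390^8 ≡ 319^2 = 101761 ≡ 530
390^16 ≡ 530^2 = 280900 ≡ 568
390^32 ≡ 568^2 = 322624 ≡ 362
390^64 ≡ 362^2 = 131044 ≡ 462
390^128 ≡ 462^2 = 213444 ≡ 200
390^256 ≡ 200^2 = 40000 ≡ 466
407 = 256 + 128 + 16 + 4 + 2 + 1, so 390^407 ≡ 466·200·568·319·553·390 ≡ 127 (mod 599)
Right side y^r · r^s mod p:
102^2 = 10404 ≡ 221
102^4 ≡ 221^2 = 48841 ≡ 322
102^8 ≡ 322^2 = 103684 ≡ 57
102^16 ≡ 57^2 = 3249 ≡ 254
102^32 ≡ 254^2 = 64516 ≡ 423
102^64 ≡ 423^2 = 178929 ≡ 427
102^128 ≡ 427^2 = 182329 ≡ 233
102^256 ≡ 233^2 = 54289 ≡ 379
369 = 256 + 64 + 32 + 16 + 1, so 102^369 ≡ 379·427·423·254·102 ≡ 102 (mod 599)
369^2 = 136161 ≡ 188
369^4 ≡ 188^2 = 35344 ≡ 3
369^8 ≡ 3^2 = 9
369^16 ≡ 9^2 = 81
369^32 ≡ 81^2 = 6561 ≡ 571
369^64 ≡ 571^2 = 326041 ≡ 185
369^128 ≡ 185^2 = 34225 ≡ 82
229 = 128 + 64 + 32 + 4 + 1, so 369^229 ≡ 82·185·571·3·369 ≡ 289 (mod 599)
102·289 = 29478 ≡ 127 (mod 599)
127 ≡ 127 (mod 599), so the signature is genuine.

accept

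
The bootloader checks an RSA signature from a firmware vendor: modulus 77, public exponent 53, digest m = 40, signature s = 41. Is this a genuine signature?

forged

s^2 ≡ 41^2 = 1681 ≡ 64
s^4 ≡ 64^2 = 4096 ≡ 15
s^8 ≡ 15^2 = 225 ≡ 71
s^16 ≡ 71^2 = 5041 ≡ 36
s^32 ≡ 36^2 = 1296 ≡ 64
53 = 32 + 16 + 4 + 1, so s^53 ≡ 64·36·15·41 ≡ 6 (mod 77)
6 ≠ 40, so verification fails.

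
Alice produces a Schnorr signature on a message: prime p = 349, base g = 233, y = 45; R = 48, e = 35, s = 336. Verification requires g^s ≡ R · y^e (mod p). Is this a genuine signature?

genuine

g^s mod p:
233^2 = 54289 ≡ 194
233^4 ≡ 194^2 = 37636 ≡ 293
233^8 ≡ 293^2 = 85849 ≡ 344
233^16 ≡ 344^2 = 118336 ≡ 25
233^32 ≡ 25^2 = 625 ≡ 276
233^64 ≡ 276^2 = 76176 ≡ 94
233^128 ≡ 94^2 = 8836 ≡ 111
233^256 ≡ 111^2 = 12321 ≡ 106
336 = 256 + 64 + 16, so 233^336 ≡ 106·94·25 ≡ 263 (mod 349)
R · y^e mod p:
45^2 = 2025 ≡ 280
45^4 ≡ 280^2 = 78400 ≡ 224
45^8 ≡ 224^2 = 50176 ≡ 269
45^16 ≡ 269^2 = 72361 ≡ 118
45^32 ≡ 118^2 = 13924 ≡ 313
35 = 32 + 2 + 1, so 45^35 ≡ 313·280·45 ≡ 100 (mod 349)
48·100 = 4800 ≡ 263 (mod 349)
263 ≡ 263 (mod 349); signature holds.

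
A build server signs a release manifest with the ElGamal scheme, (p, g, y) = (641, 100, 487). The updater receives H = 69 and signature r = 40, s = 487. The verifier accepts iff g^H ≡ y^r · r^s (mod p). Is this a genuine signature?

Left side g^H mod p:
Squares mod 641: 100^1≡100, 100^2≡385, 100^4≡154, 100^8≡640, 100^16≡1, 100^32≡1, 100^64≡1
69 = 64 + 4 + 1, so 100^69 ≡ 1·154·100 ≡ 16 (mod 641)
Right side y^r · r^s mod p:
Squares mod 641: 487^1≡487, 487^2≡640, 487^4≡1, 487^8≡1, 487^16≡1, 487^32≡1
40 = 32 + 8, so 487^40 ≡ 1·1 ≡ 1 (mod 641)
Squares mod 641: 40^1≡40, 40^2≡318, 40^4≡487, 40^8≡640, 40^16≡1, 40^32≡1, 40^64≡1, 40^128≡1, 40^256≡1
487 = 256 + 128 + 64 + 32 + 4 + 2 + 1, so 40^487 ≡ 1·1·1·1·487·318·40 ≡ 16 (mod 641)
1·16 = 16 ≡ 16 (mod 641)
16 ≡ 16 (mod 641), so the signature is genuine.

genuine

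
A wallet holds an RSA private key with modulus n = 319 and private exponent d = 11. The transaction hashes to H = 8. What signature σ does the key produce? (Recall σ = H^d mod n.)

H^2 ≡ 8^2 = 64
H^4 ≡ 64^2 = 4096 ≡ 268
H^8 ≡ 268^2 = 71824 ≡ 49
11 = 8 + 2 + 1, so H^11 ≡ 49·64·8 ≡ 206 (mod 319)

206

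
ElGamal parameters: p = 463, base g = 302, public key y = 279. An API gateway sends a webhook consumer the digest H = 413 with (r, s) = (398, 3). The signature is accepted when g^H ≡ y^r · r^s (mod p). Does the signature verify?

verifies

Left side g^H mod p:
302^2 = 91204 ≡ 456
302^4 ≡ 456^2 = 207936 ≡ 49
302^8 ≡ 49^2 = 2401 ≡ 86
302^16 ≡ 86^2 = 7396 ≡ 451
302^32 ≡ 451^2 = 203401 ≡ 144
302^64 ≡ 144^2 = 20736 ≡ 364
302^128 ≡ 364^2 = 132496 ≡ 78
302^256 ≡ 78^2 = 6084 ≡ 65
413 = 256 + 128 + 16 + 8 + 4 + 1, so 302^413 ≡ 65·78·451·86·49·302 ≡ 101 (mod 463)
Right side y^r · r^s mod p:
279^2 = 77841 ≡ 57
279^4 ≡ 57^2 = 3249 ≡ 8
279^8 ≡ 8^2 = 64
279^16 ≡ 64^2 = 4096 ≡ 392
279^32 ≡ 392^2 = 153664 ≡ 411
279^64 ≡ 411^2 = 168921 ≡ 389
279^128 ≡ 389^2 = 151321 ≡ 383
279^256 ≡ 383^2 = 146689 ≡ 381
398 = 256 + 128 + 8 + 4 + 2, so 279^398 ≡ 381·383·64·8·57 ≡ 244 (mod 463)
398^2 = 158404 ≡ 58
3 = 2 + 1, so 398^3 ≡ 58·398 ≡ 397 (mod 463)
244·397 = 96868 ≡ 101 (mod 463)
101 ≡ 101 (mod 463), so the signature is genuine.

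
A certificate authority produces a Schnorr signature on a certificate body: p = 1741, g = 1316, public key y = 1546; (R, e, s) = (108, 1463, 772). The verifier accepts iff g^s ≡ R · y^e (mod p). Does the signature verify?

g^s mod p:
1316^2 = 1731856 ≡ 1302
1316^4 ≡ 1302^2 = 1695204 ≡ 1211
1316^8 ≡ 1211^2 = 1466521 ≡ 599
1316^16 ≡ 599^2 = 358801 ≡ 155
1316^32 ≡ 155^2 = 24025 ≡ 1392
1316^64 ≡ 1392^2 = 1937664 ≡ 1672
1316^128 ≡ 1672^2 = 2795584 ≡ 1279
1316^256 ≡ 1279^2 = 1635841 ≡ 1042
1316^512 ≡ 1042^2 = 1085764 ≡ 1121
772 = 512 + 256 + 4, so 1316^772 ≡ 1121·1042·1211 ≡ 471 (mod 1741)
R · y^e mod p:
1546^2 = 2390116 ≡ 1464
1546^4 ≡ 1464^2 = 2143296 ≡ 125
1546^8 ≡ 125^2 = 15625 ≡ 1697
1546^16 ≡ 1697^2 = 2879809 ≡ 195
1546^32 ≡ 195^2 = 38025 ≡ 1464
1546^64 ≡ 1464^2 = 2143296 ≡ 125
1546^128 ≡ 125^2 = 15625 ≡ 1697
1546^256 ≡ 1697^2 = 2879809 ≡ 195
1546^512 ≡ 195^2 = 38025 ≡ 1464
1546^1024 ≡ 1464^2 = 2143296 ≡ 125
1463 = 1024 + 256 + 128 + 32 + 16 + 4 + 2 + 1, so 1546^1463 ≡ 125·195·1697·1464·195·125·1464·1546 ≡ 44 (mod 1741)
108·44 = 4752 ≡ 1270 (mod 1741)
471 ≠ 1270; the check fails.

does not verify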